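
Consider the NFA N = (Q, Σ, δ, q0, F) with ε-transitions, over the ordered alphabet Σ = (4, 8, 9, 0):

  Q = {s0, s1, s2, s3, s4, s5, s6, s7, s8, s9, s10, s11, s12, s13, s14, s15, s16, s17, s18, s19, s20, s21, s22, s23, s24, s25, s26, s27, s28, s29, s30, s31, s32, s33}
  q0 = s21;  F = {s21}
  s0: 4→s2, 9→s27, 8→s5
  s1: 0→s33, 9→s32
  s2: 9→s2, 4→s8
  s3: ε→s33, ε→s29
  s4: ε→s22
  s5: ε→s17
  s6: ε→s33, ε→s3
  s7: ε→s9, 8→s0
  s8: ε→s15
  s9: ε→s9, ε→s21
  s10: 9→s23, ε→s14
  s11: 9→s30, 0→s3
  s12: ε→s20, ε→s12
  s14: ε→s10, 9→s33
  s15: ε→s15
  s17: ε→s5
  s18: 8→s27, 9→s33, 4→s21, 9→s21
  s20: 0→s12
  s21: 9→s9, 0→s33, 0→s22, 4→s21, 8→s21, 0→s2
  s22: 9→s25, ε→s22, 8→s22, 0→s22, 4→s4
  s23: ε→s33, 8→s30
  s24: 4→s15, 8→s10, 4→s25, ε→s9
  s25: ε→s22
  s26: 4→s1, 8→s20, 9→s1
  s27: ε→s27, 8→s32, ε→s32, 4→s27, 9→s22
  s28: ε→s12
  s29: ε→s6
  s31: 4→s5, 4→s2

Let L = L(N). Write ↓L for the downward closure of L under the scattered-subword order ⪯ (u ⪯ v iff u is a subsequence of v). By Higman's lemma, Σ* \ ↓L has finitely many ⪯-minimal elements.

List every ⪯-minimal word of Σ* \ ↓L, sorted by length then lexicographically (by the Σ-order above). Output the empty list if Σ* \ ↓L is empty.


min(Σ*\↓L) = [0].

|Q|=34, |F|=1, |δ|=63 (24 ε).
min D↑ (2 st, q0=0, F={1}): 0:4→0,8→0,9→0,0→1 1:4→1,8→1,9→1,0→1 [Hopcroft].
'0': N↓-sim [9, 7] end={s15,s2,s22,s25,s33,s4,s8} — reject; 1/1 single-dels accept.
1 minimals (antichain).


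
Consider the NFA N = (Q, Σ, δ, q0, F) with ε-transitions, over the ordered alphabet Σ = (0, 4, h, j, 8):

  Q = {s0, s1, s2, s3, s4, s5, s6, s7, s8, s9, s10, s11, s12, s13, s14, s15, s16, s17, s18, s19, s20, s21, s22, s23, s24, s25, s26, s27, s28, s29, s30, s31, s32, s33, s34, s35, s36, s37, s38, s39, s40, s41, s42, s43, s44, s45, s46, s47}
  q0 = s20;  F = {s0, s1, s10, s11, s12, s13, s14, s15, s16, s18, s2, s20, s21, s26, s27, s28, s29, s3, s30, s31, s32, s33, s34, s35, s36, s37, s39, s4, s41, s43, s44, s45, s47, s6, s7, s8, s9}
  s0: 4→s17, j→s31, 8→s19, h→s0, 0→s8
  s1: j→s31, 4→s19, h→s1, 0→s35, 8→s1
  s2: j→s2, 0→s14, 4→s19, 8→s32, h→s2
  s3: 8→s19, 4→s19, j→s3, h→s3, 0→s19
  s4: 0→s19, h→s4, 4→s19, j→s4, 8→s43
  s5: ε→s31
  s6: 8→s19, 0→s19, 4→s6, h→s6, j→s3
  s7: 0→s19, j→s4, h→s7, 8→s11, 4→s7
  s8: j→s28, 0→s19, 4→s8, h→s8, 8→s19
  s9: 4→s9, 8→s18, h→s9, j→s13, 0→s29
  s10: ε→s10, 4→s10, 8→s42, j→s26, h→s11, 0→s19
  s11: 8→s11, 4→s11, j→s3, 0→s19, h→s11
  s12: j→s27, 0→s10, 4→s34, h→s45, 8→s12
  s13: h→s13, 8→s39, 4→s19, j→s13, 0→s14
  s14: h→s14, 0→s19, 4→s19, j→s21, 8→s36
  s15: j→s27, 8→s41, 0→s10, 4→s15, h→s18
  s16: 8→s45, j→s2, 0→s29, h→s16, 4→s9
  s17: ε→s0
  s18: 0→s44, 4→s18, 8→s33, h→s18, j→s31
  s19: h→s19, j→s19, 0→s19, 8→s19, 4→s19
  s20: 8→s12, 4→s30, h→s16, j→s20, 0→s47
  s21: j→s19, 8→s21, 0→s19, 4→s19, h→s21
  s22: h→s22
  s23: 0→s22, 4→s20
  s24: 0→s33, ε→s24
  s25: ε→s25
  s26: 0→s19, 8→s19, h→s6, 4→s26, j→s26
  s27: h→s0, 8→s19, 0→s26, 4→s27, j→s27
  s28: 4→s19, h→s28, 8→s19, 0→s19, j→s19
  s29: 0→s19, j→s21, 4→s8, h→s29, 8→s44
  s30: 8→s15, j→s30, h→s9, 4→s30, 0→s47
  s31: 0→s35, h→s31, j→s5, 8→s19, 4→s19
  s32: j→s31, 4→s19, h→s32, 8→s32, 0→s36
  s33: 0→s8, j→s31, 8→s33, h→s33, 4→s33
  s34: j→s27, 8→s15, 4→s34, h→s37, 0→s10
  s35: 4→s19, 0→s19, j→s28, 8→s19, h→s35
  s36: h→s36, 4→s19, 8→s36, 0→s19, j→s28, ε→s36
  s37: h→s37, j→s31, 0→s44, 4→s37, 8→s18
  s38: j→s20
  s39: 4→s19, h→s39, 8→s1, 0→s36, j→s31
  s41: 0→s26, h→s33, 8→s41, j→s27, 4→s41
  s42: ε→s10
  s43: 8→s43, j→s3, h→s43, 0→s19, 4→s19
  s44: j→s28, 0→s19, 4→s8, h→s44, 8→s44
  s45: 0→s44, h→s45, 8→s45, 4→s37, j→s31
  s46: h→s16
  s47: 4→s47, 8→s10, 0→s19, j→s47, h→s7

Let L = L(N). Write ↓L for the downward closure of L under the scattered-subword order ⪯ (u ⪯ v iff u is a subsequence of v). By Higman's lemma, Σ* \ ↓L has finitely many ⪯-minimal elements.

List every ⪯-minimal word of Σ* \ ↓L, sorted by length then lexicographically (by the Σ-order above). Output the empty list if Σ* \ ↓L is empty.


min(Σ*\↓L) = [00, hj4, 8j8, h048, h0jj, 48808].

|Q|=48, |F|=37, |δ|=203 (7 ε).
min D↑ (38 st, q0=0, F={5}): 0:0→1,4→2,h→3,j→0,8→4 1:0→5,4→1,h→6,j→1,8→7 2:0→1,4→2,h→8,j→2,8→9 3:0→10,4→8,h→3,j→11,8→12 4:0→7,4→13,h→12,j→14,8→4 5:0→5,4→5,h→5,j→5,8→5 6:0→5,4→6,h→6,j→15,8→16 7:0→5,4→7,h→16,j→17,8→7 8:0→10,4→8,h→8,j→18,8→19 9:0→7,4→9,h→19,j→14,8→20 10:0→5,4→21,h→10,j→22,8→23 11:0→24,4→5,h→11,j→11,8→25 12:0→23,4→26,h→12,j→27,8→12 13:0→7,4→13,h→26,j→14,8→9 14:0→17,4→14,h→28,j→14,8→5 15:0→5,4→5,h→15,j→15,8→29 16:0→5,4→16,h→16,j→30,8→16 17:0→5,4→17,h→31,j→17,8→5 18:0→24,4→5,h→18,j→18,8→32 19:0→23,4→19,h→19,j→27,8→33 20:0→17,4→20,h→33,j→14,8→20 21:0→5,4→21,h→21,j→34,8→5 22:0→5,4→5,h→22,j→5,8→22 23:0→5,4→21,h→23,j→34,8→23 24:0→5,4→5,h→24,j→22,8→35 25:0→35,4→5,h→25,j→27,8→25 26:0→23,4→26,h→26,j→27,8→19 27:0→36,4→5,h→27,j→27,8→5 28:0→21,4→28,h→28,j→27,8→5 29:0→5,4→5,h→29,j→30,8→29 30:0→5,4→5,h→30,j→30,8→5 31:0→5,4→31,h→31,j→30,8→5 32:0→35,4→5,h→32,j→27,8→37 33:0→21,4→33,h→33,j→27,8→33 34:0→5,4→5,h→34,j→5,8→5 35:0→5,4→5,h→35,j→34,8→35 36:0→5,4→5,h→36,j→34,8→5 37:0→36,4→5,h→37,j→27,8→37 [Hopcroft].
'00': |S_i|=[41, 19, 1] end={s19} — reject; 2/2 del acc.
'hj4': |S_i|=[41, 30, 16, 1] end={s19} — reject; 3/3 single-dels accept.
'8j8': |S_i|=[41, 30, 12, 1] end={s19} ∉↓L; 3/3 deletions ∈↓L.
'h048': |S_i|=[41, 30, 9, 3, 1] end={s19} ∉↓L; 4/4 deletions ∈↓L.
'h0jj': |S_i|=[41, 30, 9, 3, 1] end={s19} ∉↓L; 4/4 del acc.
'48808': run [41, 35, 25, 22, 7, 1] end={s19} — reject; 5/5 deletions ∈↓L.
6 minimals (antichain).


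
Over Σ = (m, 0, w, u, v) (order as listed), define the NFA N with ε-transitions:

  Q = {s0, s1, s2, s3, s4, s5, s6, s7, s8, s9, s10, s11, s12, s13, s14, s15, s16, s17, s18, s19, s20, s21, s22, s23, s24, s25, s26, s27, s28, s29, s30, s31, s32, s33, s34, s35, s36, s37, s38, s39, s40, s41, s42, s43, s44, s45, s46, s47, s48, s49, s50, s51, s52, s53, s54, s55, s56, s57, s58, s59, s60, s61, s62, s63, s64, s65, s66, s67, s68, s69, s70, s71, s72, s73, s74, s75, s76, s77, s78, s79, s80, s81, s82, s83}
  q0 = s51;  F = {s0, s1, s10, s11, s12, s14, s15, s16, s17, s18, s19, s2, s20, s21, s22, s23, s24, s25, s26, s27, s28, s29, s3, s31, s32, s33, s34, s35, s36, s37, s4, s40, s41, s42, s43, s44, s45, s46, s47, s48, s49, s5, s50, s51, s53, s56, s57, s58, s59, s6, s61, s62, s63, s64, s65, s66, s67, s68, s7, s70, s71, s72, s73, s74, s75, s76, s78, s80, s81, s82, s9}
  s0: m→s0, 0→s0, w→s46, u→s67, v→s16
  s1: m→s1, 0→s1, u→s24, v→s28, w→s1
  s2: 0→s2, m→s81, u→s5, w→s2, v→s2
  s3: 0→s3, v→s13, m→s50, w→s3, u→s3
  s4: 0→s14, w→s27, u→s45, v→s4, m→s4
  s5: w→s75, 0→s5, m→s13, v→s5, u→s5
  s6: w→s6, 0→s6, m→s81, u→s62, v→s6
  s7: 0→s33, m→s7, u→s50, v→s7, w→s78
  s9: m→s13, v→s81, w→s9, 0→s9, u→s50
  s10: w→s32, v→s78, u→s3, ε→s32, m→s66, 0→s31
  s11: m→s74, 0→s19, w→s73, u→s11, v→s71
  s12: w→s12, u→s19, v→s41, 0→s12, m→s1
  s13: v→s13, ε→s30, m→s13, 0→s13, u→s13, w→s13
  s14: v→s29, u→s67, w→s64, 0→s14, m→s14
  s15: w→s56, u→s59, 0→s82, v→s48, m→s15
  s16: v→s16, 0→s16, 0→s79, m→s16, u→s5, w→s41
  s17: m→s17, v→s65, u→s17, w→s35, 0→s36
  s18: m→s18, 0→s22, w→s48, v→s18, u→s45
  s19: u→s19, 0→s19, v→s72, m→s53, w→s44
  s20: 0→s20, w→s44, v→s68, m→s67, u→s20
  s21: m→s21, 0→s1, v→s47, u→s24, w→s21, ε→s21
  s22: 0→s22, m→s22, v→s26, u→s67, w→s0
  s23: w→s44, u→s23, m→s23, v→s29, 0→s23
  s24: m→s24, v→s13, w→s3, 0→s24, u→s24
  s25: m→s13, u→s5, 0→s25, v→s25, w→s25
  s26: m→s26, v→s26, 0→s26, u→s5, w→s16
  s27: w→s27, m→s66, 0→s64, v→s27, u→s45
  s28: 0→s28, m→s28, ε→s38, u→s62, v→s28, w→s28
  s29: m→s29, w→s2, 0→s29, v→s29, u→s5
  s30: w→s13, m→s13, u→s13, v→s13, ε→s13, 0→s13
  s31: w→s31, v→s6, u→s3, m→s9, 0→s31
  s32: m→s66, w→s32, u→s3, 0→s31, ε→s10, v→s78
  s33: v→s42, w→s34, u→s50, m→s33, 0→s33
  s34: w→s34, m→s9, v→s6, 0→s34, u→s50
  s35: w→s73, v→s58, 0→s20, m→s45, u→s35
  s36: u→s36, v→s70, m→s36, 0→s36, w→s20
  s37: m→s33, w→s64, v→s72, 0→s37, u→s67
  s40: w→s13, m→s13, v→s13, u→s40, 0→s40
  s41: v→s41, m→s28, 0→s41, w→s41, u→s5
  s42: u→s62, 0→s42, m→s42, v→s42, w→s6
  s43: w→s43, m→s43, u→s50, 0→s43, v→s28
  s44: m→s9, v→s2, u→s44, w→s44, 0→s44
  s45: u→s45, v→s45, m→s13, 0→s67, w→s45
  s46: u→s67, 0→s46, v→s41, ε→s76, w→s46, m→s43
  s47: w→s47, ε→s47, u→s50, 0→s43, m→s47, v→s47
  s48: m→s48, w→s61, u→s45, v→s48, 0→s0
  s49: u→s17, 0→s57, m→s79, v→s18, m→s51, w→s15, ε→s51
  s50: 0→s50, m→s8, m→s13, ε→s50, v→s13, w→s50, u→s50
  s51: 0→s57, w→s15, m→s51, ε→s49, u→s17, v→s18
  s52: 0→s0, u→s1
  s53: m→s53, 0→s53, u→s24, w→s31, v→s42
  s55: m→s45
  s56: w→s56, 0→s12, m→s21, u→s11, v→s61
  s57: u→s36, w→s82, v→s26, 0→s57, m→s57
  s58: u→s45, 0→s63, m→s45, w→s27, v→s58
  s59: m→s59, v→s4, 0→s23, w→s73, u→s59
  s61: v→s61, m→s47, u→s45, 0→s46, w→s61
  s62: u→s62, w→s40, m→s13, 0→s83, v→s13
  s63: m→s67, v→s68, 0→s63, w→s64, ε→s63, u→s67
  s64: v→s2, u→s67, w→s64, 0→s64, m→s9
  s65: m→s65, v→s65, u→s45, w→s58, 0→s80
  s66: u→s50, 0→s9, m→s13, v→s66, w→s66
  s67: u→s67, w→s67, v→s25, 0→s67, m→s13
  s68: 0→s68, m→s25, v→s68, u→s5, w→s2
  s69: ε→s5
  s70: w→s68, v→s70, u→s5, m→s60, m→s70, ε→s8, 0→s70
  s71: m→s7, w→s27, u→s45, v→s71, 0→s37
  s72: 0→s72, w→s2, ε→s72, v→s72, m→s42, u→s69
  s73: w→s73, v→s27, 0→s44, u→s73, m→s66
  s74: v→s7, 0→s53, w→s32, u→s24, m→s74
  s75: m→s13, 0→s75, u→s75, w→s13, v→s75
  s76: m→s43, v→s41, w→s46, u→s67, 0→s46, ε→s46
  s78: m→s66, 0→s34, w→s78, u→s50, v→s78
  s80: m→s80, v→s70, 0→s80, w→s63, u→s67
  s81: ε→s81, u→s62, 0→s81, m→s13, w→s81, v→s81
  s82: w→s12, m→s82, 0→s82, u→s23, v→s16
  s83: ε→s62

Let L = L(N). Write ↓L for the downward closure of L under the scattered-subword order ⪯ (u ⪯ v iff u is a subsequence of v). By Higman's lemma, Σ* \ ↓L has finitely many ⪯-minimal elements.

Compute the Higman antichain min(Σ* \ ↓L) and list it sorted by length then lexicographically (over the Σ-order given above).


min(Σ*\↓L) = [vum, uwmm, 0vuww, wwmuv].

|Q|=84, |F|=71, |δ|=390 (18 ε).
min D↑ (69 st, q0=0, F={30}): 0:m→0,0→1,w→2,u→3,v→4 1:m→1,0→1,w→5,u→6,v→7 2:m→2,0→5,w→8,u→9,v→10 3:m→3,0→6,w→11,u→3,v→12 4:m→4,0→13,w→10,u→14,v→4 5:m→5,0→5,w→15,u→16,v→17 6:m→6,0→6,w→18,u→6,v→19 7:m→7,0→7,w→17,u→20,v→7 8:m→21,0→15,w→8,u→22,v→23 9:m→9,0→16,w→24,u→9,v→25 10:m→10,0→26,w→23,u→14,v→10 11:m→14,0→18,w→24,u→11,v→27 12:m→12,0→28,w→27,u→14,v→12 13:m→13,0→13,w→26,u→29,v→7 14:m→30,0→29,w→14,u→14,v→14 15:m→31,0→15,w→15,u→32,v→33 16:m→16,0→16,w→34,u→16,v→35 17:m→17,0→17,w→33,u→20,v→17 18:m→29,0→18,w→34,u→18,v→36 19:m→19,0→19,w→36,u→20,v→19 20:m→30,0→20,w→37,u→20,v→20 21:m→21,0→31,w→21,u→38,v→39 22:m→40,0→32,w→24,u→22,v→41 23:m→39,0→42,w→23,u→14,v→23 24:m→43,0→34,w→24,u→24,v→44 25:m→25,0→45,w→44,u→14,v→25 26:m→26,0→26,w→42,u→29,v→17 27:m→14,0→46,w→44,u→14,v→27 28:m→28,0→28,w→46,u→29,v→19 29:m→30,0→29,w→29,u→29,v→47 30:m→30,0→30,w→30,u→30,v→30 31:m→31,0→31,w→31,u→38,v→48 32:m→49,0→32,w→34,u→32,v→50 33:m→48,0→33,w→33,u→20,v→33 34:m→51,0→34,w→34,u→34,v→52 35:m→35,0→35,w→52,u→20,v→35 36:m→47,0→36,w→52,u→20,v→36 37:m→30,0→37,w→30,u→37,v→37 38:m→38,0→38,w→53,u→38,v→30 39:m→39,0→54,w→39,u→55,v→39 40:m→40,0→49,w→56,u→38,v→57 41:m→57,0→58,w→44,u→14,v→41 42:m→54,0→42,w→42,u→29,v→33 43:m→30,0→51,w→43,u→55,v→43 44:m→43,0→59,w→44,u→14,v→44 45:m→45,0→45,w→59,u→29,v→35 46:m→29,0→46,w→59,u→29,v→36 47:m→30,0→47,w→47,u→20,v→47 48:m→48,0→48,w→48,u→60,v→48 49:m→49,0→49,w→61,u→38,v→62 50:m→62,0→50,w→52,u→20,v→50 51:m→30,0→51,w→51,u→55,v→63 52:m→63,0→52,w→52,u→20,v→52 53:m→55,0→53,w→53,u→53,v→30 54:m→54,0→54,w→54,u→55,v→48 55:m→30,0→55,w→55,u→55,v→30 56:m→43,0→61,w→56,u→53,v→64 57:m→57,0→65,w→64,u→55,v→57 58:m→65,0→58,w→59,u→29,v→50 59:m→51,0→59,w→59,u→29,v→52 60:m→30,0→60,w→66,u→60,v→30 61:m→51,0→61,w→61,u→53,v→67 62:m→62,0→62,w→67,u→60,v→62 63:m→30,0→63,w→63,u→60,v→63 64:m→43,0→68,w→64,u→55,v→64 65:m→65,0→65,w→68,u→55,v→62 66:m→30,0→66,w→30,u→66,v→30 67:m→63,0→67,w→67,u→60,v→67 68:m→51,0→68,w→68,u→55,v→67.
'vum': run [79, 53, 13, 3] end={s13,s30,s8} — reject; 3/3 deletions ∈↓L.
'uwmm': run [79, 55, 32, 15, 3] end={s13,s30,s8} — reject; 4/4 deletions ∈↓L.
'0vuww': N↓-sim [79, 53, 25, 8, 4, 2] end={s13,s30} rej; 5/5 deletions ∈↓L.
'wwmuv': N↓-sim [79, 67, 51, 29, 9, 2] end={s13,s30} — reject; 5/5 del acc.
4 obstructions.


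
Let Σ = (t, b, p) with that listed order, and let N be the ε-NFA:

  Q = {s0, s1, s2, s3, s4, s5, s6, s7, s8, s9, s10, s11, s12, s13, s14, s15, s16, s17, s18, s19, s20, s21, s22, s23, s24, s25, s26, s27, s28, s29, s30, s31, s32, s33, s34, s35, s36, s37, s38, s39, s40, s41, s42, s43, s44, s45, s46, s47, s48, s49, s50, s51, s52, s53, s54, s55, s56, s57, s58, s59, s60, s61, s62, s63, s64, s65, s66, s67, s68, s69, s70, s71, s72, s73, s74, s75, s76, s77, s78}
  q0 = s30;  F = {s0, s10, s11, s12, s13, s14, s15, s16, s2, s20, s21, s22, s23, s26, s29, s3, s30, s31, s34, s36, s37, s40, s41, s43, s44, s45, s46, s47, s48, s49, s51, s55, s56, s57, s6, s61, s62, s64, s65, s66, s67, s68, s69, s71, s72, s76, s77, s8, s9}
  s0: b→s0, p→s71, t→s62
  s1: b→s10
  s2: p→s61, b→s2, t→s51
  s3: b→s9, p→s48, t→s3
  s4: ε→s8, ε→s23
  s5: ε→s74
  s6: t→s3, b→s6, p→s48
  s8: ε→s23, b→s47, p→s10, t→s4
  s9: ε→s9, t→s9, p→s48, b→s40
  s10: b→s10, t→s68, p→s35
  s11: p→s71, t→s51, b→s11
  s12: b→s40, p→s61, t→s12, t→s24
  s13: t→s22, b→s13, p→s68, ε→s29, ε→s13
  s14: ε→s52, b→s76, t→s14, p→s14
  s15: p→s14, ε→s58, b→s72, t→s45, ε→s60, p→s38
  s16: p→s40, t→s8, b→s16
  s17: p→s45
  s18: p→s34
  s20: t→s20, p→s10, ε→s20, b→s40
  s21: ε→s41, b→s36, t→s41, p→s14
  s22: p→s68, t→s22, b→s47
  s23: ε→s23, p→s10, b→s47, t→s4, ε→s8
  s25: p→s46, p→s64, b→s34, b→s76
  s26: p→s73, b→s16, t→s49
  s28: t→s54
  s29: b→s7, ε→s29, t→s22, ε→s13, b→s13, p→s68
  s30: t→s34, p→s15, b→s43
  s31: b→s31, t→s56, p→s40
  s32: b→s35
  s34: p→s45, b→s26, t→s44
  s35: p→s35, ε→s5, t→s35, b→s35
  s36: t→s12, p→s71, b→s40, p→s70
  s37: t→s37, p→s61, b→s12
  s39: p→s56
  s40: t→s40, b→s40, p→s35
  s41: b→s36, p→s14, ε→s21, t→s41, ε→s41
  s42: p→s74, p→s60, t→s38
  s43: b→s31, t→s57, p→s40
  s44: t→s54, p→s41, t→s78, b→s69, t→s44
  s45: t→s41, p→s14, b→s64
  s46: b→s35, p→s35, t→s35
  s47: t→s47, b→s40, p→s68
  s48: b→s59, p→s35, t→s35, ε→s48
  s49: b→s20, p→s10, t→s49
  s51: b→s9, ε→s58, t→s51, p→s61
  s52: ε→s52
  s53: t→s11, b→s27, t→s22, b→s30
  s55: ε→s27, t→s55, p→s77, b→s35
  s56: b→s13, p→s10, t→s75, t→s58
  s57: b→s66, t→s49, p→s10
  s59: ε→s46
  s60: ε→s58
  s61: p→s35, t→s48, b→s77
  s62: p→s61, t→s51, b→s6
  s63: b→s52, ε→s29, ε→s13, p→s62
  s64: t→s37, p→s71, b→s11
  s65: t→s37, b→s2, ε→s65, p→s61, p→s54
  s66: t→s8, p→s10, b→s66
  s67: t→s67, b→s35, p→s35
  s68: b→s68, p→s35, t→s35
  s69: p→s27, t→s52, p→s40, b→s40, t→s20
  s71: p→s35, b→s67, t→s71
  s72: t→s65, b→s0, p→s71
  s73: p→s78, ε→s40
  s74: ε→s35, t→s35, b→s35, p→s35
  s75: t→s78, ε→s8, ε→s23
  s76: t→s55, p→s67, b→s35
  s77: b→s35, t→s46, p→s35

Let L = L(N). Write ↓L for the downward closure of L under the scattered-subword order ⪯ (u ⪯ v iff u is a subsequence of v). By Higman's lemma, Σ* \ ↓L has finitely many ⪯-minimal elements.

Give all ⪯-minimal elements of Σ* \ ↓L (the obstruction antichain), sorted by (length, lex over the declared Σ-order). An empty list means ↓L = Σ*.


|Q|=79, |F|=49, |δ|=216 (32 ε).
min D↑ (47 st, q0=0, F={20}): 0:t→1,b→2,p→3 1:t→4,b→5,p→6 2:t→7,b→8,p→9 3:t→6,b→10,p→11 4:t→4,b→12,p→13 5:t→14,b→15,p→9 6:t→13,b→16,p→11 7:t→14,b→17,p→18 8:t→19,b→8,p→9 9:t→9,b→9,p→20 10:t→21,b→22,p→23 11:t→11,b→24,p→11 12:t→25,b→9,p→9 13:t→13,b→26,p→11 14:t→14,b→25,p→18 15:t→27,b→15,p→9 16:t→28,b→29,p→23 17:t→27,b→17,p→18 18:t→30,b→18,p→20 19:t→27,b→31,p→18 20:t→20,b→20,p→20 21:t→28,b→32,p→33 22:t→34,b→22,p→23 23:t→23,b→35,p→20 24:t→36,b→20,p→35 25:t→25,b→9,p→18 26:t→37,b→9,p→23 27:t→27,b→38,p→18 28:t→28,b→37,p→33 29:t→39,b→29,p→23 30:t→20,b→30,p→20 31:t→40,b→31,p→30 32:t→39,b→32,p→33 33:t→41,b→42,p→20 34:t→39,b→43,p→33 35:t→35,b→20,p→20 36:t→36,b→20,p→42 37:t→37,b→9,p→33 38:t→38,b→9,p→30 39:t→39,b→44,p→33 40:t→40,b→38,p→30 41:t→20,b→45,p→20 42:t→45,b→20,p→20 43:t→46,b→43,p→41 44:t→44,b→9,p→41 45:t→20,b→20,p→20 46:t→46,b→44,p→41 [Hopcroft].
'bpp': run [66, 56, 18, 4] end={s35,s5,s74,s78} — reject; 3/3 del acc.
'ppbb': run [66, 44, 19, 10, 3] end={s35,s5,s74} rej; 4/4 single-dels accept.
'ttbbp': N↓-sim [66, 58, 41, 25, 10, 3] end={s35,s5,s74} ∉↓L; 5/5 single-dels accept.
'btptt': N↓-sim [66, 56, 43, 11, 7, 3] end={s35,s5,s74} — reject; 5/5 del acc.
'bbtbpt': |S_i|=[66, 56, 39, 33, 19, 7, 3] end={s35,s5,s74} ∉↓L; 6/6 deletions ∈↓L.
5 minimals (antichain).

A = [bpp, ppbb, ttbbp, btptt, bbtbpt].


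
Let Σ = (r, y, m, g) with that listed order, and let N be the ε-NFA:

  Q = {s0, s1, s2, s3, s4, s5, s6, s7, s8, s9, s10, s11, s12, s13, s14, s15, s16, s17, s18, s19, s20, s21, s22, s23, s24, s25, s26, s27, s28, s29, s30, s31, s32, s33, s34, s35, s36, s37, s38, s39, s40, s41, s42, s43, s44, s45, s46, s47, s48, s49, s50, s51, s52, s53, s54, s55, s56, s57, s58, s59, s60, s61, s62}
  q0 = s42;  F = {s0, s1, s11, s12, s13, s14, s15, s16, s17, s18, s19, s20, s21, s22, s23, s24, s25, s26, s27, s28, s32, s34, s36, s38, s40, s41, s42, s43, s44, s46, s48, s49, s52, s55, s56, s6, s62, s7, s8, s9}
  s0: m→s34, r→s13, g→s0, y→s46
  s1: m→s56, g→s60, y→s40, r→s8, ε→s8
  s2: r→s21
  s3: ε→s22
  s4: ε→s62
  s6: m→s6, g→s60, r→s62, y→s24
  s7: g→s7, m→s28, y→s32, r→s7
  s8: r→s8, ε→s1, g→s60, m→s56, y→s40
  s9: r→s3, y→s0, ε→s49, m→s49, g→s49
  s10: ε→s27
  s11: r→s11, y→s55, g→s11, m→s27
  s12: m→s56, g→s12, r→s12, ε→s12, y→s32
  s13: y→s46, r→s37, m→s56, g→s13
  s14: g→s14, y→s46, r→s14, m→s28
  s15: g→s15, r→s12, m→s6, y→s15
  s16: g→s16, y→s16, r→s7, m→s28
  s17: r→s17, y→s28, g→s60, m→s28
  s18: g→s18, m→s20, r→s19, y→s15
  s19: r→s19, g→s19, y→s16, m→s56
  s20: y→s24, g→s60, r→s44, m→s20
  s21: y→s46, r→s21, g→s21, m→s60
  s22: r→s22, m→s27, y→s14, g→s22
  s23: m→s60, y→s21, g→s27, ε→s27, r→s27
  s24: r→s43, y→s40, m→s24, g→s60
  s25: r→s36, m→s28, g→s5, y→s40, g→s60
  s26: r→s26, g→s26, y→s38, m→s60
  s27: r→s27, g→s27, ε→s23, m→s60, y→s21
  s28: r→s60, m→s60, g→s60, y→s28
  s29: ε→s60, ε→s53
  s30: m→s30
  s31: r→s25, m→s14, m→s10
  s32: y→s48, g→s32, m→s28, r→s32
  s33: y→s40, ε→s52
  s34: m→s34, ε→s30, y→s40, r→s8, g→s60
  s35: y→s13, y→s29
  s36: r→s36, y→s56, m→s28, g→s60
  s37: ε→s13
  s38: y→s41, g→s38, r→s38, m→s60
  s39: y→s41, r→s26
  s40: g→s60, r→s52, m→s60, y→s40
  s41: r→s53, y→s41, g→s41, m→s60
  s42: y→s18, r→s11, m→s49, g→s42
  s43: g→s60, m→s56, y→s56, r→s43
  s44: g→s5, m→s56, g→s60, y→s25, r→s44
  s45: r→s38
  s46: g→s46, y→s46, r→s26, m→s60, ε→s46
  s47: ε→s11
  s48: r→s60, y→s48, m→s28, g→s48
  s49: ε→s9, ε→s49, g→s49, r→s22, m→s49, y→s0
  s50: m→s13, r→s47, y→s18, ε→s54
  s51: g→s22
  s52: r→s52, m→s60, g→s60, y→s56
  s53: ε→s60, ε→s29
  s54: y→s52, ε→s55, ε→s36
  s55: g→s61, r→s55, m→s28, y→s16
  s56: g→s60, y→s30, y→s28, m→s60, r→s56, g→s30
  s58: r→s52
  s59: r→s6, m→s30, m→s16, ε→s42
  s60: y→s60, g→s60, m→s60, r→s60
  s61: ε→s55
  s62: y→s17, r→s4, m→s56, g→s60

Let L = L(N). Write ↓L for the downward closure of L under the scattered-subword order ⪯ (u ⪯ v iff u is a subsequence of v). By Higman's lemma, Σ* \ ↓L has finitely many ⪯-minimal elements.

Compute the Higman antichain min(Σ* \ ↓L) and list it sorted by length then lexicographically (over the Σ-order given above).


|Q|=63, |F|=40, |δ|=213 (25 ε).
min D↑ (38 st, q0=0, F={14}): 0:r→1,y→2,m→3,g→0 1:r→1,y→4,m→5,g→1 2:r→6,y→7,m→8,g→2 3:r→9,y→10,m→3,g→3 4:r→4,y→11,m→12,g→4 5:r→5,y→13,m→14,g→5 6:r→6,y→11,m→15,g→6 7:r→16,y→7,m→17,g→7 8:r→18,y→19,m→8,g→14 9:r→9,y→20,m→5,g→9 10:r→21,y→22,m→23,g→10 11:r→24,y→11,m→12,g→11 12:r→14,y→12,m→14,g→14 13:r→13,y→22,m→14,g→13 14:r→14,y→14,m→14,g→14 15:r→15,y→12,m→14,g→14 16:r→16,y→25,m→15,g→16 17:r→26,y→19,m→17,g→14 18:r→18,y→27,m→15,g→14 19:r→28,y→29,m→19,g→14 20:r→20,y→22,m→12,g→20 21:r→21,y→22,m→15,g→21 22:r→30,y→22,m→14,g→22 23:r→31,y→29,m→23,g→14 24:r→24,y→25,m→12,g→24 25:r→25,y→32,m→12,g→25 26:r→26,y→33,m→15,g→14 27:r→34,y→29,m→12,g→14 28:r→28,y→15,m→15,g→14 29:r→35,y→29,m→14,g→14 30:r→30,y→36,m→14,g→30 31:r→31,y→29,m→15,g→14 32:r→14,y→32,m→12,g→32 33:r→33,y→12,m→12,g→14 34:r→34,y→15,m→12,g→14 35:r→35,y→15,m→14,g→14 36:r→36,y→37,m→14,g→36 37:r→14,y→37,m→14,g→37 [Hopcroft].
'rmm': |S_i|=[49, 39, 13, 2] end={s30,s60} — reject; 3/3 del acc.
'ymg': run [49, 41, 20, 3] end={s30,s5,s60} rej; 3/3 del acc.
'rymr': |S_i|=[49, 39, 24, 3, 1] end={s60} ∉↓L; 4/4 deletions ∈↓L.
'myym': N↓-sim [49, 37, 26, 12, 2] end={s30,s60} rej; 4/4 deletions ∈↓L.
'yrmyr': run [49, 41, 34, 4, 3, 1] end={s60} ∉↓L; 5/5 deletions ∈↓L.
'yyryyr': run [49, 41, 27, 19, 11, 7, 3] end={s29,s53,s60} — reject; 6/6 del acc.
6 minimals (antichain).

Antichain: [rmm, ymg, rymr, myym, yrmyr, yyryyr].


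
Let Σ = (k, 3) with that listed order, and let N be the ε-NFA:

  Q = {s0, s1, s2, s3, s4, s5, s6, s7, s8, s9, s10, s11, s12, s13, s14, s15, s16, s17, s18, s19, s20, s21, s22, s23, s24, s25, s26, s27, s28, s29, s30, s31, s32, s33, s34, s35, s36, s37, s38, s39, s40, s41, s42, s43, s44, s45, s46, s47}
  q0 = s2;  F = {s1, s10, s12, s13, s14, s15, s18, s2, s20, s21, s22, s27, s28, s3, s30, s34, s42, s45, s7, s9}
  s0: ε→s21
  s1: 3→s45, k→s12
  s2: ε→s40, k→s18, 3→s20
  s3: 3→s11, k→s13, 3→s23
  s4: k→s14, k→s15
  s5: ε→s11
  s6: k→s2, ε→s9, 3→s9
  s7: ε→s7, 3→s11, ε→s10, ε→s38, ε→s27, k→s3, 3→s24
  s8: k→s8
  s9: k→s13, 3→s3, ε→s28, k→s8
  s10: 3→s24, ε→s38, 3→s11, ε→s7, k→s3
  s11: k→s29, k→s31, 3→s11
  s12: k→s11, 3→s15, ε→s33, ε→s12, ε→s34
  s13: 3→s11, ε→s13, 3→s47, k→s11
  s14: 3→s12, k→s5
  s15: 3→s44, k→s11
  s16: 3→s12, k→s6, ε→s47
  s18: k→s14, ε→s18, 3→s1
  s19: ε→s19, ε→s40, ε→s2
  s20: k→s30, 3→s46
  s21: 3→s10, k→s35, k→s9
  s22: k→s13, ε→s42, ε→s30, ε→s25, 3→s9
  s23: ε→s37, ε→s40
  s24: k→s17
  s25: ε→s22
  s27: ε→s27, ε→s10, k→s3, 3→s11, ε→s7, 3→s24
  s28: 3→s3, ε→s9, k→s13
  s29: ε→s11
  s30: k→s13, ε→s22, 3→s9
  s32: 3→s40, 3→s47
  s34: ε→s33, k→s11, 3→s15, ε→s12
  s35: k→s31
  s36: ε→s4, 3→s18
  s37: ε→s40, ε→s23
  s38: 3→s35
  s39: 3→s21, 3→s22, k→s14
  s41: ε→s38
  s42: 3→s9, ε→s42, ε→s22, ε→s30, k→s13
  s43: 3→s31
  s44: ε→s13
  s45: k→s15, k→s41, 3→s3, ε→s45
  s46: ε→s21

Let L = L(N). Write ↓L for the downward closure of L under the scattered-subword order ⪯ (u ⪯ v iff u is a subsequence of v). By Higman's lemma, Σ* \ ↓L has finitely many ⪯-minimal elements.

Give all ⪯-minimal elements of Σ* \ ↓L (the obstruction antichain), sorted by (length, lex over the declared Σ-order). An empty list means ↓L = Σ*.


|Q|=48, |F|=20, |δ|=112 (44 ε).
min D↑ (15 st, q0=0, F={7}): 0:k→1,3→2 1:k→3,3→4 2:k→5,3→6 3:k→7,3→8 4:k→8,3→9 5:k→10,3→11 6:k→11,3→12 7:k→7,3→7 8:k→7,3→13 9:k→13,3→14 10:k→7,3→7 11:k→10,3→14 12:k→14,3→7 13:k→7,3→10 14:k→10,3→7 (ε-aug+det+¬).
'kkk': run [38, 30, 16, 5] end={s11,s29,s31,s5,s8} ∉↓L; 3/3 single-dels accept.
'3kk3': N↓-sim [38, 34, 25, 6, 4] end={s11,s29,s31,s47} ∉↓L; 4/4 single-dels accept.
'3333': N↓-sim [38, 34, 25, 17, 10] end={s11,s17,s23,s24,s29,s31,s35,s37,s40,s47} rej; 4/4 del acc.
3 obstructions.

min(Σ*\↓L) = [kkk, 3kk3, 3333].


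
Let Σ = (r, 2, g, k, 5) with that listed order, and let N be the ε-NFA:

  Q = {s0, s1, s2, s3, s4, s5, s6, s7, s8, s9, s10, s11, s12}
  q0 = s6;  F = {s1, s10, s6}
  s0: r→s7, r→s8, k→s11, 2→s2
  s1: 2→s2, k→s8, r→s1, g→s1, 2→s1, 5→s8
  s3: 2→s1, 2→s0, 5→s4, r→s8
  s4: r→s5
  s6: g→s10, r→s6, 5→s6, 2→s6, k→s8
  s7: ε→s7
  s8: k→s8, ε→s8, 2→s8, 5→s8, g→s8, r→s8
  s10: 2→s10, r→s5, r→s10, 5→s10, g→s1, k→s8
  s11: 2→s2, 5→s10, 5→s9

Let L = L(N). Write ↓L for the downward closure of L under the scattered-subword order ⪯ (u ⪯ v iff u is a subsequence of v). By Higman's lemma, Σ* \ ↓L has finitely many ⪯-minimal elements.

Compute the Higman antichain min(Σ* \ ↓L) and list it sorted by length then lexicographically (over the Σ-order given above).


|Q|=13, |F|=3, |δ|=36 (2 ε).
min D↑ (4 st, q0=0, F={2}): 0:r→0,2→0,g→1,k→2,5→0 1:r→1,2→1,g→3,k→2,5→1 2:r→2,2→2,g→2,k→2,5→2 3:r→3,2→3,g→3,k→2,5→2 [Hopcroft].
'k': run [6, 1] end={s8} rej; 1/1 single-dels accept.
'gg5': run [6, 5, 3, 1] end={s8} — reject; 3/3 single-dels accept.
2 minimals (antichain).

A = [k, gg5].


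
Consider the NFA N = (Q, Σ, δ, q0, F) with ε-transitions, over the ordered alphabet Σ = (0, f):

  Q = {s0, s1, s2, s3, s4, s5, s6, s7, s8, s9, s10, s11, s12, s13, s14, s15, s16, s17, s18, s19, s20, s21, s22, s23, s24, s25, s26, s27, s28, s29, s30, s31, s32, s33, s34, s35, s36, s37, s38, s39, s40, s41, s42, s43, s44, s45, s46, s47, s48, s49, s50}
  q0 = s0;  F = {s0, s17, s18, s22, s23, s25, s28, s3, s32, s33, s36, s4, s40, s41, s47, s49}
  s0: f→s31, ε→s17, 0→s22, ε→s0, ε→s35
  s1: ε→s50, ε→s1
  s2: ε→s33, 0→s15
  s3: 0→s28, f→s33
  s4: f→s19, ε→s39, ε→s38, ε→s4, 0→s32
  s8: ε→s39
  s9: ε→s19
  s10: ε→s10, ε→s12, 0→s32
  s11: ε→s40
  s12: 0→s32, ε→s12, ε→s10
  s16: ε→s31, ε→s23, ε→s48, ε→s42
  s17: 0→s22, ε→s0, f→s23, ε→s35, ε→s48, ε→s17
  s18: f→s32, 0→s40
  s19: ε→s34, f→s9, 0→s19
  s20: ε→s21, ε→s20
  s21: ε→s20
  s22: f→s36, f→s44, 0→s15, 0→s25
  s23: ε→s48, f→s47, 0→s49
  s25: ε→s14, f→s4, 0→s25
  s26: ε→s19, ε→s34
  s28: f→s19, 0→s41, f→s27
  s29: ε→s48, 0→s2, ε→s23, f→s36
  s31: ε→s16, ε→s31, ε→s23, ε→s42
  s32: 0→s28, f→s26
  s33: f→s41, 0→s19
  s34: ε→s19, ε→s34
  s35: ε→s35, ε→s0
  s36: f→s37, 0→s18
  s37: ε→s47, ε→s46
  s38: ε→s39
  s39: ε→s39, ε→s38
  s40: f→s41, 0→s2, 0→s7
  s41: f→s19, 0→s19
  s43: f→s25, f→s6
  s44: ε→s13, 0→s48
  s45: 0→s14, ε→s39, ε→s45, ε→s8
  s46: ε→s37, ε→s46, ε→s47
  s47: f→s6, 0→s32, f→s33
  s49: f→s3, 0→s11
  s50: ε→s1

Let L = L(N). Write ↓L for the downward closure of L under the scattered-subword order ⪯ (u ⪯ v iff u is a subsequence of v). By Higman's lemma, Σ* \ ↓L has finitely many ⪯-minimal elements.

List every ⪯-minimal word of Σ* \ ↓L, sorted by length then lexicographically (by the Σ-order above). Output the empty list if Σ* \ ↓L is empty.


Antichain: [00ff, ff0f, fff0, f0000, f00f0, fffff].

|Q|=51, |F|=16, |δ|=103 (55 ε).
min D↑ (16 st, q0=0, F={13}): 0:0→1,f→2 1:0→3,f→4 2:0→5,f→6 3:0→3,f→7 4:0→8,f→6 5:0→9,f→10 6:0→11,f→12 7:0→11,f→13 8:0→9,f→11 9:0→12,f→14 10:0→15,f→12 11:0→15,f→13 12:0→13,f→14 13:0→13,f→13 14:0→13,f→13 15:0→14,f→13 [Hopcroft].
'00ff': |S_i|=[38, 31, 21, 11, 5] end={s19,s26,s27,s34,s9} ∉↓L; 4/4 del acc.
'ff0f': N↓-sim [38, 32, 14, 8, 5] end={s19,s26,s27,s34,s9} — reject; 4/4 del acc.
'fff0': run [38, 32, 14, 8, 3] end={s19,s34,s9} ∉↓L; 4/4 del acc.
'f0000': |S_i|=[38, 32, 18, 12, 8, 4] end={s15,s19,s34,s9} rej; 5/5 del acc.
'f00f0': N↓-sim [38, 32, 18, 12, 5, 3] end={s19,s34,s9} ∉↓L; 5/5 single-dels accept.
'fffff': run [38, 32, 14, 8, 4, 3] end={s19,s34,s9} rej; 5/5 deletions ∈↓L.
6 minimals (antichain).


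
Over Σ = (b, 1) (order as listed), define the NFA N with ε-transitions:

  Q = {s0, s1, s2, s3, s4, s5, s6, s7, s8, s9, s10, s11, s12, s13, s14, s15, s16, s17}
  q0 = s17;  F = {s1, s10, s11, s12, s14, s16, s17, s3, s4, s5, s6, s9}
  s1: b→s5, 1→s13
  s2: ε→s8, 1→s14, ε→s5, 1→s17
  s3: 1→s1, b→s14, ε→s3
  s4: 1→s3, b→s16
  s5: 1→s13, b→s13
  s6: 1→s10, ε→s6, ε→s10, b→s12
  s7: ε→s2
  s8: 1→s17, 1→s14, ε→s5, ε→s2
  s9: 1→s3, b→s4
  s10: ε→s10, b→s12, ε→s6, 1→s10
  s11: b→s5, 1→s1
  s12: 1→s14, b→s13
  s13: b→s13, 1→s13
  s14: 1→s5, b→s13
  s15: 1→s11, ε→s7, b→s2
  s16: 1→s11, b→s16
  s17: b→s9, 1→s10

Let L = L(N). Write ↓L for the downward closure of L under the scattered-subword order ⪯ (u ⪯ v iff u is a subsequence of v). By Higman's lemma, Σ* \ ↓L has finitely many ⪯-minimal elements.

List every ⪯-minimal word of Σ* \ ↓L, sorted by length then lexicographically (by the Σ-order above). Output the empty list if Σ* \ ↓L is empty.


min(Σ*\↓L) = [1bb, b111, bbb1b1].

|Q|=18, |F|=12, |δ|=43 (11 ε).
min D↑ (12 st, q0=0, F={9}): 0:b→1,1→2 1:b→3,1→4 2:b→5,1→2 3:b→6,1→4 4:b→7,1→8 5:b→9,1→7 6:b→6,1→10 7:b→9,1→11 8:b→11,1→9 9:b→9,1→9 10:b→11,1→8 11:b→9,1→9 [Hopcroft].
'1bb': N↓-sim [13, 9, 4, 1] end={s13} ∉↓L; 3/3 single-dels accept.
'b111': N↓-sim [13, 10, 6, 3, 1] end={s13} ∉↓L; 4/4 del acc.
'bbb1b1': |S_i|=[13, 10, 8, 6, 4, 2, 1] end={s13} — reject; 6/6 del acc.
3 words, ⪯-incomp.


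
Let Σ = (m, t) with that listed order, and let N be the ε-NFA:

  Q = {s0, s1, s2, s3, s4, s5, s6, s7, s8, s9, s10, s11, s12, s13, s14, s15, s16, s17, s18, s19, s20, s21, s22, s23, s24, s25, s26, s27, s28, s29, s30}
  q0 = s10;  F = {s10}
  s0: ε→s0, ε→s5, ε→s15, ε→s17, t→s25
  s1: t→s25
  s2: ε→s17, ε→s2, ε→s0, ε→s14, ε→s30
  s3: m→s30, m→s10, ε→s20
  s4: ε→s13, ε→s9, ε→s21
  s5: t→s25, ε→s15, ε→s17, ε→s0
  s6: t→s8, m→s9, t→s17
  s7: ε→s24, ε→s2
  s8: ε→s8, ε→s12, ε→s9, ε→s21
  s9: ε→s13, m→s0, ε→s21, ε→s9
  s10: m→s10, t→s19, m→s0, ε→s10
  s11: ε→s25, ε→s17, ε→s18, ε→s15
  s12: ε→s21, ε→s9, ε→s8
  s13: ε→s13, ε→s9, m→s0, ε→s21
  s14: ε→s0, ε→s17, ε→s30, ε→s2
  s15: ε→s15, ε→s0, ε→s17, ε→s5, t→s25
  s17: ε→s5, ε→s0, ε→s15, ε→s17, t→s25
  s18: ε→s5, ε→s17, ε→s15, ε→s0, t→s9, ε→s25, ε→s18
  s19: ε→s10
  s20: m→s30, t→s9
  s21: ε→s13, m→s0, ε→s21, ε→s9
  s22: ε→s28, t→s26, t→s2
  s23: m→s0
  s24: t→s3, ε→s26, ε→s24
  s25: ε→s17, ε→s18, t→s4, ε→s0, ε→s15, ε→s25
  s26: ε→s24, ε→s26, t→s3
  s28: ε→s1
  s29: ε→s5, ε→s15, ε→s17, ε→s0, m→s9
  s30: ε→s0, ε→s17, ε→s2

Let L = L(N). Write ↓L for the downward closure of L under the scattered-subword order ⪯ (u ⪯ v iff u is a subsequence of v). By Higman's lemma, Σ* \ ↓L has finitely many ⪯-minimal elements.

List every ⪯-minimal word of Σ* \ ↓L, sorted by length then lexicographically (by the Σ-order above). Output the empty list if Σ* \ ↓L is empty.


A = [].

|Q|=31, |F|=1, |δ|=102 (76 ε).
min D↑ (1 st, q0=0, F={}): 0:m→0,t→0.
L(D↑) = ∅; no obstructions.


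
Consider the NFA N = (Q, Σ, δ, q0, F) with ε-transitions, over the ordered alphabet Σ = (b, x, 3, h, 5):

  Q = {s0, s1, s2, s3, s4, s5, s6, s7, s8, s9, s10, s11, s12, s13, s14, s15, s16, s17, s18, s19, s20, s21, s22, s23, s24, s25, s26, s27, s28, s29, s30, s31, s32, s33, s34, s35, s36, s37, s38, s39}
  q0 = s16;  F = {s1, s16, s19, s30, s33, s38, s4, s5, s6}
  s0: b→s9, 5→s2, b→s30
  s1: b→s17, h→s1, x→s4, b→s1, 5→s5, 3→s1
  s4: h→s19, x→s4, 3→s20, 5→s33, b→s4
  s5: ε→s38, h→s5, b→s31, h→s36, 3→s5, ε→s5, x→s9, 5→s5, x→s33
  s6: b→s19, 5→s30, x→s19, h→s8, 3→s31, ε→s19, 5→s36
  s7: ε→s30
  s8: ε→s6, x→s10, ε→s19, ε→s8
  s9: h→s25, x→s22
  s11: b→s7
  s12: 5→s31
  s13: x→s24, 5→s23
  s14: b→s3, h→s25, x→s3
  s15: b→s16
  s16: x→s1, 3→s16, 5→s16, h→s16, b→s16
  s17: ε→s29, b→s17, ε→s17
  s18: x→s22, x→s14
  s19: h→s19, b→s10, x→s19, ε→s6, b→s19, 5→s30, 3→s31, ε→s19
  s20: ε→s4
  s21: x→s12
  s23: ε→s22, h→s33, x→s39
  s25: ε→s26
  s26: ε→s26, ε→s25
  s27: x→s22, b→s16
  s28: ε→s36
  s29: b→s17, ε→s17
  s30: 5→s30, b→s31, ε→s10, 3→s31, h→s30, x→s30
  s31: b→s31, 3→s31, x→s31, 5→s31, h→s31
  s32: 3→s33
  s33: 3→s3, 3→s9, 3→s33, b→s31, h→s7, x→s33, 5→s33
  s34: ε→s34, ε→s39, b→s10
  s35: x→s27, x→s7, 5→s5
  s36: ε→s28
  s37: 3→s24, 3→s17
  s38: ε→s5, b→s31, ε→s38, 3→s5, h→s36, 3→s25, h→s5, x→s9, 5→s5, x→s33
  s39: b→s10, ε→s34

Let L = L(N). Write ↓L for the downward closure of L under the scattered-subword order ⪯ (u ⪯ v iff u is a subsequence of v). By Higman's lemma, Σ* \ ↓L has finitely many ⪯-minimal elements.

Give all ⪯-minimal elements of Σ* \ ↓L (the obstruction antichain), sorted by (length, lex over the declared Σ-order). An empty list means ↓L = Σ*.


A = [x5b, xxh3].

|Q|=40, |F|=9, |δ|=116 (25 ε).
min D↑ (8 st, q0=0, F={6}): 0:b→0,x→1,3→0,h→0,5→0 1:b→1,x→2,3→1,h→1,5→3 2:b→2,x→2,3→2,h→4,5→5 3:b→6,x→5,3→3,h→3,5→3 4:b→4,x→4,3→6,h→4,5→7 5:b→6,x→5,3→5,h→7,5→5 6:b→6,x→6,3→6,h→6,5→6 7:b→6,x→7,3→6,h→7,5→7.
'x5b': |S_i|=[23, 22, 14, 1] end={s31} — reject; 3/3 del acc.
'xxh3': |S_i|=[23, 22, 17, 11, 1] end={s31} — reject; 4/4 del acc.
2 words, ⪯-incomp.


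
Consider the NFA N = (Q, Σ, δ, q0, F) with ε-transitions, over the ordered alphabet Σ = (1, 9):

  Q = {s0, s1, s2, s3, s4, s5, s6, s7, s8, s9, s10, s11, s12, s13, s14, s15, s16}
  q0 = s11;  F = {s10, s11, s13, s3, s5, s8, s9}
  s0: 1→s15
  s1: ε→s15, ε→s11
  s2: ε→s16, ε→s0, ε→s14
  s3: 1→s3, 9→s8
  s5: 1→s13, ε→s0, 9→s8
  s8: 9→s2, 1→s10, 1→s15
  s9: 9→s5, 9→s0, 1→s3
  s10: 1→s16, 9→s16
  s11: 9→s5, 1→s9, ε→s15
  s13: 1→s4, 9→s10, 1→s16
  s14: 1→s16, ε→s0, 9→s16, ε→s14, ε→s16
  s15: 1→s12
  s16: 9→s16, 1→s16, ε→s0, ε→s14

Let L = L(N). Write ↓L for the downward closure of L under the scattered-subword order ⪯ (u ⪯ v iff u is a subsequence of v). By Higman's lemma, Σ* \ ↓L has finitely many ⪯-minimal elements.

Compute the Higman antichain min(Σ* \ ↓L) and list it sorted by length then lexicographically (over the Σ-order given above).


A = [911, 999, 1199].

|Q|=17, |F|=7, |δ|=35 (12 ε).
min D↑ (8 st, q0=0, F={6}): 0:1→1,9→2 1:1→3,9→2 2:1→4,9→5 3:1→3,9→5 4:1→6,9→7 5:1→7,9→6 6:1→6,9→6 7:1→6,9→6.
'911': N↓-sim [14, 11, 8, 6] end={s0,s12,s14,s15,s16,s4} — reject; 3/3 single-dels accept.
'999': N↓-sim [14, 11, 8, 6] end={s0,s12,s14,s15,s16,s2} — reject; 3/3 del acc.
'1199': |S_i|=[14, 13, 11, 8, 6] end={s0,s12,s14,s15,s16,s2} ∉↓L; 4/4 del acc.
3 obstructions.


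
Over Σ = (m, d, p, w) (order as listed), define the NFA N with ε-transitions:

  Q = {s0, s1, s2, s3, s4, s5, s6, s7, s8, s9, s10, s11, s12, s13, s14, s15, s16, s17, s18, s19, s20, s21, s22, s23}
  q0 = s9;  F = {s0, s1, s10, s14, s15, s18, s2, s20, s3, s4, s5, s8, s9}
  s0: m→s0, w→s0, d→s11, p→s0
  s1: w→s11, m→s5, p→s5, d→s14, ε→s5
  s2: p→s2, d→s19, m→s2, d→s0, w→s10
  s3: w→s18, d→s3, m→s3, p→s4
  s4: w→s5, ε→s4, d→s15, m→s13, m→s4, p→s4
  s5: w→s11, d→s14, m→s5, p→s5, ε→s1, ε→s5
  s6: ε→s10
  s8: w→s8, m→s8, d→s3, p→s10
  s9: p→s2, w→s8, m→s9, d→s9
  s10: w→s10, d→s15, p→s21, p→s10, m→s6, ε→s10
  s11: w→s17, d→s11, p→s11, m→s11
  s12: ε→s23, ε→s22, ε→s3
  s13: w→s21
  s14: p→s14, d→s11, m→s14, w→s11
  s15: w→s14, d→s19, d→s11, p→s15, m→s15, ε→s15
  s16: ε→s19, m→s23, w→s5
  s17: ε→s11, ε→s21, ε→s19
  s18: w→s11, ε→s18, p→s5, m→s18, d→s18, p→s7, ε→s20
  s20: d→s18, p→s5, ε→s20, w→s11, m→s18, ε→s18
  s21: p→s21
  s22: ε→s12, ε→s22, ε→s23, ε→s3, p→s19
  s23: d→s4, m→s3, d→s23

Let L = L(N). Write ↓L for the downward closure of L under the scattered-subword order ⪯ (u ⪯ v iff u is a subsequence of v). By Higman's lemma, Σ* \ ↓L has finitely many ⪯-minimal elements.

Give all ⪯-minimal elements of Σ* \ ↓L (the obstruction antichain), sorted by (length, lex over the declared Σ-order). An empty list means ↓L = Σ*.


|Q|=24, |F|=13, |δ|=91 (22 ε).
min D↑ (12 st, q0=0, F={6}): 0:m→0,d→0,p→1,w→2 1:m→1,d→3,p→1,w→4 2:m→2,d→5,p→4,w→2 3:m→3,d→6,p→3,w→3 4:m→4,d→7,p→4,w→4 5:m→5,d→5,p→8,w→9 6:m→6,d→6,p→6,w→6 7:m→7,d→6,p→7,w→10 8:m→8,d→7,p→8,w→11 9:m→9,d→9,p→11,w→6 10:m→10,d→6,p→10,w→6 11:m→11,d→10,p→11,w→6 (ε-aug+det+¬).
'pdd': |S_i|=[20, 15, 7, 4] end={s11,s17,s19,s21} rej; 3/3 deletions ∈↓L.
'wdww': N↓-sim [20, 18, 14, 10, 4] end={s11,s17,s19,s21} — reject; 4/4 deletions ∈↓L.
2 obstructions.

A = [pdd, wdww].
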